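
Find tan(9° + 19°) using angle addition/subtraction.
tan(9° + 19°) = (tan 9° + tan 19°)/(1 - tan 9° tan 19°) = 0.5317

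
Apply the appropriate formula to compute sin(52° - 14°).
sin(52° - 14°) = sin 52° cos 14° - cos 52° sin 14° = 0.6157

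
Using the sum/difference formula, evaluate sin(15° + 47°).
sin(15° + 47°) = sin 15° cos 47° + cos 15° sin 47° = 0.8829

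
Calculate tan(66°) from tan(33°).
tan(66°) = 2 tan 33° / (1 - tan²33°) = 2.246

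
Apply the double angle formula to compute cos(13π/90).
cos(13π/90) = 2cos²13π/180 - 1 = 0.8988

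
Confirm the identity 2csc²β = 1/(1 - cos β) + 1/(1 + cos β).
RHS = [(1 + cos β) + (1 - cos β)] / [(1 - cos β)(1 + cos β)] = 2/(1 - cos²β) = 2/sin²β = 2csc²β = LHS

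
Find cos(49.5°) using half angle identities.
cos(49.5°) = √((1 + cos 99°)/2) = 0.6494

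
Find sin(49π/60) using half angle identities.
sin(49π/60) = √((1 - cos 49π/30)/2) = 0.5446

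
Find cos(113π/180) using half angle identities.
cos(113π/180) = -√((1 + cos 113π/90)/2) = -0.3907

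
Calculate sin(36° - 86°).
sin(36° - 86°) = sin 36° cos 86° - cos 36° sin 86° = -0.766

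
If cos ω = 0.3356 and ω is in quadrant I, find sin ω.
sin ω = 0.942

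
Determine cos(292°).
cos(292°) = 0.3746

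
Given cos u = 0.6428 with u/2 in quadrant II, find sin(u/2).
sin(u/2) = ±√((1 - cos u)/2); positive since u/2 ∈ QII, so sin(u/2) = 0.4226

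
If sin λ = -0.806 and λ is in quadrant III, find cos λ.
cos λ = -0.5919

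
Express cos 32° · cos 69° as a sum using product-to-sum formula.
cos 32° cos 69° = (1/2)[cos(32°-69°) + cos(32°+69°)]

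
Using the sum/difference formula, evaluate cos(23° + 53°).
cos(23° + 53°) = cos 23° cos 53° - sin 23° sin 53° = 0.2419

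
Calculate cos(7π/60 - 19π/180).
cos(7π/60 - 19π/180) = cos 7π/60 cos 19π/180 + sin 7π/60 sin 19π/180 = 0.9994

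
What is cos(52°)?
cos(52°) = 0.6157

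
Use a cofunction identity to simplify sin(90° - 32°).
sin(90° - 32°) = cos(32°)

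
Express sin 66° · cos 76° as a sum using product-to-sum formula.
sin 66° cos 76° = (1/2)[sin(66°+76°) + sin(66°-76°)]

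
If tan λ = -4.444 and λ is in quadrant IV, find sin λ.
sin λ = -0.9756 (using tan²λ + 1 = sec²λ)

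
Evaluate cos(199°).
cos(199°) = -0.9455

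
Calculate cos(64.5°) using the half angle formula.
cos(64.5°) = √((1 + cos 129°)/2) = 0.4305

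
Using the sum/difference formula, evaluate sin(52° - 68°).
sin(52° - 68°) = sin 52° cos 68° - cos 52° sin 68° = -0.2756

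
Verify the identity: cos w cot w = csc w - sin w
RHS = 1/sin w - sin w = (1 - sin²w)/sin w = cos²w/sin w = cos w · (cos w/sin w) = cos w cot w = LHS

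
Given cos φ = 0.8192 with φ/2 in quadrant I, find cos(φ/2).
cos(φ/2) = ±√((1 + cos φ)/2); positive since φ/2 ∈ QI, so cos(φ/2) = 0.9537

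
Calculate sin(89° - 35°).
sin(89° - 35°) = sin 89° cos 35° - cos 89° sin 35° = 0.809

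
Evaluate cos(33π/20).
cos(33π/20) = 0.454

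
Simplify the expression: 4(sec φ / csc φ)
4(sec φ / csc φ) = 4(tan φ) (using Reciprocal identities)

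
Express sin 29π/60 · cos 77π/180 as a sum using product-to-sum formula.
sin 29π/60 cos 77π/180 = (1/2)[sin(29π/60+77π/180) + sin(29π/60-77π/180)]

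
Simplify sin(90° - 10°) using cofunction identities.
sin(90° - 10°) = cos(10°)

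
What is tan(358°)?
tan(358°) = -0.03492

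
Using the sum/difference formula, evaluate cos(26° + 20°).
cos(26° + 20°) = cos 26° cos 20° - sin 26° sin 20° = 0.6947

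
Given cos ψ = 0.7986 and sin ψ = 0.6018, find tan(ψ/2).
tan(ψ/2) = sin ψ / (1 + cos ψ) = 0.3346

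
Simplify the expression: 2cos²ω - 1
2cos²ω - 1 = cos(2ω) (using Double angle)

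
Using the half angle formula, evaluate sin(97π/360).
sin(97π/360) = √((1 - cos 97π/180)/2) = 0.749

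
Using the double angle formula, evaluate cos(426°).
cos(426°) = cos²213° - sin²213° = 0.4067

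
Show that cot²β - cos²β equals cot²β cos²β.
LHS = cos²β/sin²β - cos²β = cos²β(1/sin²β - 1) = cos²β · (1 - sin²β)/sin²β = cos²β · cos²β/sin²β = cos²β · cot²β = RHS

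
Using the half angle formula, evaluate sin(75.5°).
sin(75.5°) = √((1 - cos 151°)/2) = 0.9681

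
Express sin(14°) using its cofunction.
sin(14°) = cos(90° - 14°) = cos(76°)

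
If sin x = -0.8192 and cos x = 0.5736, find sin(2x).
sin(2x) = 2 sin x cos x = -0.9398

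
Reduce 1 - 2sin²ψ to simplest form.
1 - 2sin²ψ = cos(2ψ) (using Double angle)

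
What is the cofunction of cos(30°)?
cos(30°) = sin(90° - 30°) = sin(60°)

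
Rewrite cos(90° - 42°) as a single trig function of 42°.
cos(90° - 42°) = sin(42°)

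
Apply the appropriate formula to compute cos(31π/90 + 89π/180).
cos(31π/90 + 89π/180) = cos 31π/90 cos 89π/180 - sin 31π/90 sin 89π/180 = -0.8746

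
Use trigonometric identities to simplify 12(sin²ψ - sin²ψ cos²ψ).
12(sin²ψ - sin²ψ cos²ψ) = 12(sin⁴ψ) (using Factoring)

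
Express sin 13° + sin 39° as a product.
sin 13° + sin 39° = 2 sin(26°) cos(-13°)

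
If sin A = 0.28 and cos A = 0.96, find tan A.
tan A = sin A / cos A = 0.2917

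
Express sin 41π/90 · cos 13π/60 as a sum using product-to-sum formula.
sin 41π/90 cos 13π/60 = (1/2)[sin(41π/90+13π/60) + sin(41π/90-13π/60)]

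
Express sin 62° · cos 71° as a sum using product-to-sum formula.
sin 62° cos 71° = (1/2)[sin(62°+71°) + sin(62°-71°)]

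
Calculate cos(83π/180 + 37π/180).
cos(83π/180 + 37π/180) = cos 83π/180 cos 37π/180 - sin 83π/180 sin 37π/180 = -1/2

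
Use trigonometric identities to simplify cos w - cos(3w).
cos w - cos(3w) = 2 sin(2w) sin w (using Sum-to-product)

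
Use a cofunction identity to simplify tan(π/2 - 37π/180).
tan(π/2 - 37π/180) = cot(37π/180)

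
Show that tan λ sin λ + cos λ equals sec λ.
LHS = sin²λ/cos λ + cos λ = (sin²λ + cos²λ)/cos λ = 1/cos λ = sec λ = RHS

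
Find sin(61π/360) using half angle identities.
sin(61π/360) = √((1 - cos 61π/180)/2) = 0.5075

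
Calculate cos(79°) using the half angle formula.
cos(79°) = √((1 + cos 158°)/2) = 0.1908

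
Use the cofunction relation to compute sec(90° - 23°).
sec(90° - 23°) = csc(23°) = 2.559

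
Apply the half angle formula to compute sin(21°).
sin(21°) = √((1 - cos 42°)/2) = 0.3584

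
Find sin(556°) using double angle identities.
sin(556°) = 2 sin 278° cos 278° = -0.2756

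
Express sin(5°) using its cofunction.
sin(5°) = cos(90° - 5°) = cos(85°)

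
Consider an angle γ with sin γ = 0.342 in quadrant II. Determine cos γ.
cos γ = ±√(1 - sin²γ) = -0.9397 (negative in QII)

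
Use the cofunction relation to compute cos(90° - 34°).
cos(90° - 34°) = sin(34°) = 0.5592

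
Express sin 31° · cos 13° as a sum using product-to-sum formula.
sin 31° cos 13° = (1/2)[sin(31°+13°) + sin(31°-13°)]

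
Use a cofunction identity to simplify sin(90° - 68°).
sin(90° - 68°) = cos(68°)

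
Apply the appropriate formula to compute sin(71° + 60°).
sin(71° + 60°) = sin 71° cos 60° + cos 71° sin 60° = 0.7547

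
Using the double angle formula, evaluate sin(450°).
sin(450°) = 2 sin 225° cos 225° = 1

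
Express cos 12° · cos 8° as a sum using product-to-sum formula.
cos 12° cos 8° = (1/2)[cos(12°-8°) + cos(12°+8°)]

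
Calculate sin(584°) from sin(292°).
sin(584°) = 2 sin 292° cos 292° = -0.6947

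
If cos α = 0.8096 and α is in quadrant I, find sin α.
sin α = 0.587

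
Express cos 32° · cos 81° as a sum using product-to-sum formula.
cos 32° cos 81° = (1/2)[cos(32°-81°) + cos(32°+81°)]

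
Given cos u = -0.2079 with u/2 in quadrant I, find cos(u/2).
cos(u/2) = ±√((1 + cos u)/2); positive since u/2 ∈ QI, so cos(u/2) = 0.6293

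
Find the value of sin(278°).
sin(278°) = -0.9903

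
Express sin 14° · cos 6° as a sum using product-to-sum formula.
sin 14° cos 6° = (1/2)[sin(14°+6°) + sin(14°-6°)]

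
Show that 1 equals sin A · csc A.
RHS = sin A · (1/sin A) = 1 = LHS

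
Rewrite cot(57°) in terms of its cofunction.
cot(57°) = tan(90° - 57°) = tan(33°)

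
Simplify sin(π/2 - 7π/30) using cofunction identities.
sin(π/2 - 7π/30) = cos(7π/30)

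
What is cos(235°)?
cos(235°) = -0.5736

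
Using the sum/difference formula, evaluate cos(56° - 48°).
cos(56° - 48°) = cos 56° cos 48° + sin 56° sin 48° = 0.9903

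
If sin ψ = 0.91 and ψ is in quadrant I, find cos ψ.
cos ψ = 0.4146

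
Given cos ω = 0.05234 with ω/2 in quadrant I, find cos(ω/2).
cos(ω/2) = ±√((1 + cos ω)/2); positive since ω/2 ∈ QI, so cos(ω/2) = 0.7254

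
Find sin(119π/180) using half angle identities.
sin(119π/180) = √((1 - cos 119π/90)/2) = 0.8746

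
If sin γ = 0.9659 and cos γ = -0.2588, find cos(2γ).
cos(2γ) = cos²γ - sin²γ = -0.866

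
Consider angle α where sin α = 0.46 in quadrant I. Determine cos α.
cos α = √(1 - sin²α) = 0.8879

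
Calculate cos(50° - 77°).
cos(50° - 77°) = cos 50° cos 77° + sin 50° sin 77° = 0.891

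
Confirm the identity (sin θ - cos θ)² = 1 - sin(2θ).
LHS = sin²θ - 2 sin θ cos θ + cos²θ = (sin²θ + cos²θ) - 2 sin θ cos θ = 1 - sin(2θ) = RHS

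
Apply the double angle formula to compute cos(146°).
cos(146°) = cos²73° - sin²73° = -0.829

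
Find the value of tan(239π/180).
tan(239π/180) = 1.664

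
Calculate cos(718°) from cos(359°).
cos(718°) = cos²359° - sin²359° = 0.9994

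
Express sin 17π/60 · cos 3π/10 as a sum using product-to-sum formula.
sin 17π/60 cos 3π/10 = (1/2)[sin(17π/60+3π/10) + sin(17π/60-3π/10)]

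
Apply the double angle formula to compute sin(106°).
sin(106°) = 2 sin 53° cos 53° = 0.9613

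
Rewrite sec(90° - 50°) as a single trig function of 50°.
sec(90° - 50°) = csc(50°)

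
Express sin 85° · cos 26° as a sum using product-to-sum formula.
sin 85° cos 26° = (1/2)[sin(85°+26°) + sin(85°-26°)]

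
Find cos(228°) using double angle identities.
cos(228°) = cos²114° - sin²114° = -0.6691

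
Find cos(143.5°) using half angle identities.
cos(143.5°) = -√((1 + cos 287°)/2) = -0.8039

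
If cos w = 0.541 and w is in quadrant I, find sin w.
sin w = 0.841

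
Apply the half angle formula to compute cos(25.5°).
cos(25.5°) = √((1 + cos 51°)/2) = 0.9026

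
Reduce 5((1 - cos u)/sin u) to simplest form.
5((1 - cos u)/sin u) = 5(tan(u/2)) (using Half angle)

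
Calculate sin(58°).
sin(58°) = 0.848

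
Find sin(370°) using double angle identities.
sin(370°) = 2 sin 185° cos 185° = 0.1736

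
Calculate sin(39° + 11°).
sin(39° + 11°) = sin 39° cos 11° + cos 39° sin 11° = 0.766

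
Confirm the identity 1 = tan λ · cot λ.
RHS = (sin λ/cos λ) · (cos λ/sin λ) = 1 = LHS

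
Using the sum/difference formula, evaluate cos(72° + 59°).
cos(72° + 59°) = cos 72° cos 59° - sin 72° sin 59° = -0.6561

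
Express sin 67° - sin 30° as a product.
sin 67° - sin 30° = 2 cos(48.5°) sin(18.5°)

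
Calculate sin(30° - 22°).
sin(30° - 22°) = sin 30° cos 22° - cos 30° sin 22° = 0.1392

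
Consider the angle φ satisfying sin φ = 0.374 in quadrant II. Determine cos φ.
cos φ = ±√(1 - sin²φ) = -0.9274 (negative in QII)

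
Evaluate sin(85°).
sin(85°) = 0.9962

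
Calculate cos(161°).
cos(161°) = -0.9455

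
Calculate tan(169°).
tan(169°) = -0.1944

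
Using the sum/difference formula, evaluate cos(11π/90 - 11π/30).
cos(11π/90 - 11π/30) = cos 11π/90 cos 11π/30 + sin 11π/90 sin 11π/30 = 0.7193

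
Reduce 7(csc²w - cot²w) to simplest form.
7(csc²w - cot²w) = 7 (using Pythagorean identity)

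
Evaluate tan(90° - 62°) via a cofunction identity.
tan(90° - 62°) = cot(62°) = 0.5317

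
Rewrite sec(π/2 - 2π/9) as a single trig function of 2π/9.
sec(π/2 - 2π/9) = csc(2π/9)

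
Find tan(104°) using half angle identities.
tan(104°) = sin 208° / (1 + cos 208°) = -4.011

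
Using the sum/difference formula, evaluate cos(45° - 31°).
cos(45° - 31°) = cos 45° cos 31° + sin 45° sin 31° = 0.9703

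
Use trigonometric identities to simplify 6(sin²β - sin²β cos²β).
6(sin²β - sin²β cos²β) = 6(sin⁴β) (using Factoring)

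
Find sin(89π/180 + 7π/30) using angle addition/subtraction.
sin(89π/180 + 7π/30) = sin 89π/180 cos 7π/30 + cos 89π/180 sin 7π/30 = 0.7547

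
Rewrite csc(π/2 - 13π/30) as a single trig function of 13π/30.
csc(π/2 - 13π/30) = sec(13π/30)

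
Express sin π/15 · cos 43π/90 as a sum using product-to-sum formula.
sin π/15 cos 43π/90 = (1/2)[sin(π/15+43π/90) + sin(π/15-43π/90)]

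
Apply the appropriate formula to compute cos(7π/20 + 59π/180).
cos(7π/20 + 59π/180) = cos 7π/20 cos 59π/180 - sin 7π/20 sin 59π/180 = -0.5299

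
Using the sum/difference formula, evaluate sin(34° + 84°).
sin(34° + 84°) = sin 34° cos 84° + cos 34° sin 84° = 0.8829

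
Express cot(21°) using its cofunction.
cot(21°) = tan(90° - 21°) = tan(69°)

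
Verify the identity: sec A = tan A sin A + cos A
RHS = sin²A/cos A + cos A = (sin²A + cos²A)/cos A = 1/cos A = sec A = LHS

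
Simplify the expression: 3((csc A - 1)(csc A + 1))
3((csc A - 1)(csc A + 1)) = 3(cot²A) (using Diff. of squares)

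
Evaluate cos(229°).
cos(229°) = -0.6561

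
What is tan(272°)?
tan(272°) = -28.64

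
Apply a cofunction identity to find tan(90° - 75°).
tan(90° - 75°) = cot(75°) = 2-√3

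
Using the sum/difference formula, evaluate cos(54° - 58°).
cos(54° - 58°) = cos 54° cos 58° + sin 54° sin 58° = 0.9976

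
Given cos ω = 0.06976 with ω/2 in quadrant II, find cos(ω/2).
cos(ω/2) = ±√((1 + cos ω)/2); negative since ω/2 ∈ QII, so cos(ω/2) = -0.7314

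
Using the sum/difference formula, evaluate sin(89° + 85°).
sin(89° + 85°) = sin 89° cos 85° + cos 89° sin 85° = 0.1045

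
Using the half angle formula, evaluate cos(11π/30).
cos(11π/30) = √((1 + cos 11π/15)/2) = 0.4067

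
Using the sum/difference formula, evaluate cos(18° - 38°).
cos(18° - 38°) = cos 18° cos 38° + sin 18° sin 38° = 0.9397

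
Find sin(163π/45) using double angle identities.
sin(163π/45) = 2 sin 163π/90 cos 163π/90 = -0.9272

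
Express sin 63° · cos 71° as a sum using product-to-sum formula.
sin 63° cos 71° = (1/2)[sin(63°+71°) + sin(63°-71°)]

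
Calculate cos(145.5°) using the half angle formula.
cos(145.5°) = -√((1 + cos 291°)/2) = -0.8241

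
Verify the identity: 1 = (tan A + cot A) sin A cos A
RHS = (sin A/cos A + cos A/sin A) sin A cos A = ((sin²A + cos²A)/(sin A cos A)) · sin A cos A = sin²A + cos²A = 1 = LHS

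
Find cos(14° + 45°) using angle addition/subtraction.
cos(14° + 45°) = cos 14° cos 45° - sin 14° sin 45° = 0.515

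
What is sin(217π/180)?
sin(217π/180) = -0.6018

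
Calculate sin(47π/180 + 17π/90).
sin(47π/180 + 17π/90) = sin 47π/180 cos 17π/90 + cos 47π/180 sin 17π/90 = 0.9877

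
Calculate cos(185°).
cos(185°) = -0.9962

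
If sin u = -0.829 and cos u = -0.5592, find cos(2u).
cos(2u) = cos²u - sin²u = -0.3745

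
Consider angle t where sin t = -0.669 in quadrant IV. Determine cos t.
cos t = √(1 - sin²t) = 0.7433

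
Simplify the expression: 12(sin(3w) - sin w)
12(sin(3w) - sin w) = 12(2 cos(2w) sin w) (using Sum-to-product)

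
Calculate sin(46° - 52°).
sin(46° - 52°) = sin 46° cos 52° - cos 46° sin 52° = -0.1045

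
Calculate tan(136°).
tan(136°) = -0.9657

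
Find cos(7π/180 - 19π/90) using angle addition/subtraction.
cos(7π/180 - 19π/90) = cos 7π/180 cos 19π/90 + sin 7π/180 sin 19π/90 = 0.8572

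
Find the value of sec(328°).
sec(328°) = 1.179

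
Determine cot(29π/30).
cot(29π/30) = -9.514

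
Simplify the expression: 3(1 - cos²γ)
3(1 - cos²γ) = 3(sin²γ) (using Pythagorean identity)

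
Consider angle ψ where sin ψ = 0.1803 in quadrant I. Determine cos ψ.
cos ψ = √(1 - sin²ψ) = 0.9836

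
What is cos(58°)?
cos(58°) = 0.5299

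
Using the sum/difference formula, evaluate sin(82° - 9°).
sin(82° - 9°) = sin 82° cos 9° - cos 82° sin 9° = 0.9563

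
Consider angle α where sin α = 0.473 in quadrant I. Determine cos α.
cos α = √(1 - sin²α) = 0.8811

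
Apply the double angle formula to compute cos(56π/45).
cos(56π/45) = cos²28π/45 - sin²28π/45 = -0.7193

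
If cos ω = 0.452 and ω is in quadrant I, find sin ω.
sin ω = 0.892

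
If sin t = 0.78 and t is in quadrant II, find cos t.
cos t = -0.6258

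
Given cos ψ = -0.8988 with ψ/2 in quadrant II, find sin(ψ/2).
sin(ψ/2) = ±√((1 - cos ψ)/2); positive since ψ/2 ∈ QII, so sin(ψ/2) = 0.9744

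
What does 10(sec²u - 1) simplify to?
10(sec²u - 1) = 10(tan²u) (using Pythagorean identity)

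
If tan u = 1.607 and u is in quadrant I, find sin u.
sin u = 0.849 (using tan²u + 1 = sec²u)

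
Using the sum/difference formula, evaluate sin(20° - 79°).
sin(20° - 79°) = sin 20° cos 79° - cos 20° sin 79° = -0.8572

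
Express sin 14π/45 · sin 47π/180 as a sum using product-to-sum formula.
sin 14π/45 sin 47π/180 = (1/2)[cos(14π/45-47π/180) - cos(14π/45+47π/180)]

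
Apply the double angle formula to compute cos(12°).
cos(12°) = cos²6° - sin²6° = 0.9781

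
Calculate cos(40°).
cos(40°) = 0.766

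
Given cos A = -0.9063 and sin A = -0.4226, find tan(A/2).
tan(A/2) = sin A / (1 + cos A) = -4.51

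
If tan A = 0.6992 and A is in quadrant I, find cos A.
cos A = 0.8195 (using tan²A + 1 = sec²A)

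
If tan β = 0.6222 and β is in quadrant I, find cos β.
cos β = 0.8491 (using tan²β + 1 = sec²β)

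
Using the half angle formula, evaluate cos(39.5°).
cos(39.5°) = √((1 + cos 79°)/2) = 0.7716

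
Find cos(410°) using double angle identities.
cos(410°) = cos²205° - sin²205° = 0.6428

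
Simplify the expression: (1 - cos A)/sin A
(1 - cos A)/sin A = tan(A/2) (using Half angle)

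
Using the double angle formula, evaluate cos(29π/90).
cos(29π/90) = 1 - 2sin²29π/180 = 0.5299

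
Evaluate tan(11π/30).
tan(11π/30) = 2.246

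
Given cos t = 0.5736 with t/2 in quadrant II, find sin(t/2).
sin(t/2) = ±√((1 - cos t)/2); positive since t/2 ∈ QII, so sin(t/2) = 0.4617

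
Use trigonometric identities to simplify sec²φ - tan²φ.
sec²φ - tan²φ = 1 (using Pythagorean identity)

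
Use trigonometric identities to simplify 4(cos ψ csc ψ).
4(cos ψ csc ψ) = 4(cot ψ) (using Reciprocal + quotient)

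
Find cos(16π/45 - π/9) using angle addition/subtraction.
cos(16π/45 - π/9) = cos 16π/45 cos π/9 + sin 16π/45 sin π/9 = 0.7193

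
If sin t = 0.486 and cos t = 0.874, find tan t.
tan t = sin t / cos t = 0.5561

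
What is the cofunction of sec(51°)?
sec(51°) = csc(90° - 51°) = csc(39°)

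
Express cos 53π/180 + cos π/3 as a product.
cos 53π/180 + cos π/3 = 2 cos(113π/360) cos(-7π/360)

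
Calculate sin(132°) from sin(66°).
sin(132°) = 2 sin 66° cos 66° = 0.7431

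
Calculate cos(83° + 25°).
cos(83° + 25°) = cos 83° cos 25° - sin 83° sin 25° = -0.309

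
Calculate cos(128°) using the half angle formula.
cos(128°) = -√((1 + cos 256°)/2) = -0.6157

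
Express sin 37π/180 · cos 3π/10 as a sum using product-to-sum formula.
sin 37π/180 cos 3π/10 = (1/2)[sin(37π/180+3π/10) + sin(37π/180-3π/10)]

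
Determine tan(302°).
tan(302°) = -1.6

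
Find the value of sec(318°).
sec(318°) = 1.346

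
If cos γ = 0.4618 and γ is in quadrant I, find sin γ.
sin γ = 0.887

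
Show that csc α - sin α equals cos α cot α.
LHS = 1/sin α - sin α = (1 - sin²α)/sin α = cos²α/sin α = cos α · (cos α/sin α) = cos α cot α = RHS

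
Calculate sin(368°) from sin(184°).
sin(368°) = 2 sin 184° cos 184° = 0.1392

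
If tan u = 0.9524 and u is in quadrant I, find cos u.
cos u = 0.7241 (using tan²u + 1 = sec²u)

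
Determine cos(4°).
cos(4°) = 0.9976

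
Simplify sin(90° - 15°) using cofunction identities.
sin(90° - 15°) = cos(15°)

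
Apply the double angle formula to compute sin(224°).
sin(224°) = 2 sin 112° cos 112° = -0.6947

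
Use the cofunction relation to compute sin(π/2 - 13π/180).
sin(π/2 - 13π/180) = cos(13π/180) = 0.9744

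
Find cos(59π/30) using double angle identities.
cos(59π/30) = cos²59π/60 - sin²59π/60 = 0.9945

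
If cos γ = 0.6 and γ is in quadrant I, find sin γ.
sin γ = 0.8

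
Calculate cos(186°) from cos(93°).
cos(186°) = cos²93° - sin²93° = -0.9945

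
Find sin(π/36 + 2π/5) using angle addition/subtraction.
sin(π/36 + 2π/5) = sin π/36 cos 2π/5 + cos π/36 sin 2π/5 = 0.9744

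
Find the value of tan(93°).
tan(93°) = -19.08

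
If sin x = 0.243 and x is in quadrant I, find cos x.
cos x = 0.97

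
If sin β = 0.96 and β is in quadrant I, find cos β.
cos β = 0.28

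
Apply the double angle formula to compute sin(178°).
sin(178°) = 2 sin 89° cos 89° = 0.0349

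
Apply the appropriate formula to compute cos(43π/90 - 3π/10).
cos(43π/90 - 3π/10) = cos 43π/90 cos 3π/10 + sin 43π/90 sin 3π/10 = 0.848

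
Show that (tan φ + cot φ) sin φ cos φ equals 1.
LHS = (sin φ/cos φ + cos φ/sin φ) sin φ cos φ = ((sin²φ + cos²φ)/(sin φ cos φ)) · sin φ cos φ = sin²φ + cos²φ = 1 = RHS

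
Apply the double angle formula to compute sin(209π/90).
sin(209π/90) = 2 sin 209π/180 cos 209π/180 = 0.848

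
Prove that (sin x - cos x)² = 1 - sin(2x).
LHS = sin²x - 2 sin x cos x + cos²x = (sin²x + cos²x) - 2 sin x cos x = 1 - sin(2x) = RHS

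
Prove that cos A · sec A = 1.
LHS = cos A · (1/cos A) = 1 = RHS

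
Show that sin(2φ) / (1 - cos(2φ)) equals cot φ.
LHS = 2 sin φ cos φ / (2sin²φ) = cos φ/sin φ = cot φ = RHS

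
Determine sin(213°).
sin(213°) = -0.5446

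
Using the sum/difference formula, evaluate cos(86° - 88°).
cos(86° - 88°) = cos 86° cos 88° + sin 86° sin 88° = 0.9994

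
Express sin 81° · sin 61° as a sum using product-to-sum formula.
sin 81° sin 61° = (1/2)[cos(81°-61°) - cos(81°+61°)]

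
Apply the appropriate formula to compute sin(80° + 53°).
sin(80° + 53°) = sin 80° cos 53° + cos 80° sin 53° = 0.7314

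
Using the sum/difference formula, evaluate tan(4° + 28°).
tan(4° + 28°) = (tan 4° + tan 28°)/(1 - tan 4° tan 28°) = 0.6249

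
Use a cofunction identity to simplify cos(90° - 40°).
cos(90° - 40°) = sin(40°)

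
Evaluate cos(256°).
cos(256°) = -0.2419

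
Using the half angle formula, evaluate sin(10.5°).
sin(10.5°) = √((1 - cos 21°)/2) = 0.1822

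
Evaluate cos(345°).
cos(345°) = (√6+√2)/4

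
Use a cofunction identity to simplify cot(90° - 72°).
cot(90° - 72°) = tan(72°)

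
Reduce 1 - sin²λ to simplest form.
1 - sin²λ = cos²λ (using Pythagorean identity)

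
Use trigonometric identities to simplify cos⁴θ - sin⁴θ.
cos⁴θ - sin⁴θ = cos(2θ) (using Factoring + double angle)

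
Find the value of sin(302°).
sin(302°) = -0.848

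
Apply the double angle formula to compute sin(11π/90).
sin(11π/90) = 2 sin 11π/180 cos 11π/180 = 0.3746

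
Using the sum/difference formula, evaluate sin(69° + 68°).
sin(69° + 68°) = sin 69° cos 68° + cos 69° sin 68° = 0.682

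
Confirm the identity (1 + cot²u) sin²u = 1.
LHS = csc²u · sin²u = (1/sin²u) · sin²u = 1 = RHS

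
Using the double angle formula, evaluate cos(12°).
cos(12°) = cos²6° - sin²6° = 0.9781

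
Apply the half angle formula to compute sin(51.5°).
sin(51.5°) = √((1 - cos 103°)/2) = 0.7826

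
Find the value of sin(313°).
sin(313°) = -0.7314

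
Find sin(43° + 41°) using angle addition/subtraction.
sin(43° + 41°) = sin 43° cos 41° + cos 43° sin 41° = 0.9945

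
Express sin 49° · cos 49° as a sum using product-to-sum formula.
sin 49° cos 49° = (1/2)[sin(49°+49°) + sin(49°-49°)]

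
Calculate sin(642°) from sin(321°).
sin(642°) = 2 sin 321° cos 321° = -0.9781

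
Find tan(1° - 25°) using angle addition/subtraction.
tan(1° - 25°) = (tan 1° - tan 25°)/(1 + tan 1° tan 25°) = -0.4452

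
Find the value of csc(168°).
csc(168°) = 4.81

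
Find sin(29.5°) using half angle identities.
sin(29.5°) = √((1 - cos 59°)/2) = 0.4924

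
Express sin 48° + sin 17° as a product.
sin 48° + sin 17° = 2 sin(32.5°) cos(15.5°)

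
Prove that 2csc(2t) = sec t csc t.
LHS = 2/sin(2t) = 2/(2 sin t cos t) = 1/(sin t cos t) = (1/cos t)(1/sin t) = sec t csc t = RHS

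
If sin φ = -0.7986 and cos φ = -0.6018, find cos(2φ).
cos(2φ) = cos²φ - sin²φ = -0.2756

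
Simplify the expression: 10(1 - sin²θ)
10(1 - sin²θ) = 10(cos²θ) (using Pythagorean identity)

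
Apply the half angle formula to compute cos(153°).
cos(153°) = -√((1 + cos 306°)/2) = -0.891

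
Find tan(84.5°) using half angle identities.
tan(84.5°) = sin 169° / (1 + cos 169°) = 10.39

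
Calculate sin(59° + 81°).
sin(59° + 81°) = sin 59° cos 81° + cos 59° sin 81° = 0.6428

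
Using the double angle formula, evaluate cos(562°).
cos(562°) = cos²281° - sin²281° = -0.9272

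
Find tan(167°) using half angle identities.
tan(167°) = sin 334° / (1 + cos 334°) = -0.2309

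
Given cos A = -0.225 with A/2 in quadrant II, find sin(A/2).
sin(A/2) = ±√((1 - cos A)/2); positive since A/2 ∈ QII, so sin(A/2) = 0.7826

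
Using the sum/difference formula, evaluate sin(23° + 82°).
sin(23° + 82°) = sin 23° cos 82° + cos 23° sin 82° = (√6+√2)/4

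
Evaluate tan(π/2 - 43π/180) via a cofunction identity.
tan(π/2 - 43π/180) = cot(43π/180) = 1.072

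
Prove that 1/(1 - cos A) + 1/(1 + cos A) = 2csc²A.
LHS = [(1 + cos A) + (1 - cos A)] / [(1 - cos A)(1 + cos A)] = 2/(1 - cos²A) = 2/sin²A = 2csc²A = RHS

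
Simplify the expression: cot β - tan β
cot β - tan β = 2 cot(2β) (using Double angle)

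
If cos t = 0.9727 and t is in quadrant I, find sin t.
sin t = 0.2321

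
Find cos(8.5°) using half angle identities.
cos(8.5°) = √((1 + cos 17°)/2) = 0.989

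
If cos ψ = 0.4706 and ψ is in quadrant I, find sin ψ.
sin ψ = 0.8823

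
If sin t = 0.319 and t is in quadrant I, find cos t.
cos t = 0.9478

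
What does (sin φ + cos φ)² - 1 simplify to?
(sin φ + cos φ)² - 1 = sin(2φ) (using Pythagorean + double angle)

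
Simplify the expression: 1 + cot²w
1 + cot²w = csc²w (using Pythagorean identity)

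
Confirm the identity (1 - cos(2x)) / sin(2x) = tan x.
LHS = 2sin²x / (2 sin x cos x) = sin x/cos x = tan x = RHS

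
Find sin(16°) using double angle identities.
sin(16°) = 2 sin 8° cos 8° = 0.2756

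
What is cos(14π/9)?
cos(14π/9) = 0.1736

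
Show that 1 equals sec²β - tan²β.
RHS = 1/cos²β - sin²β/cos²β = (1 - sin²β)/cos²β = cos²β/cos²β = 1 = LHS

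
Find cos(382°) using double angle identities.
cos(382°) = 1 - 2sin²191° = 0.9272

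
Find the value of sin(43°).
sin(43°) = 0.682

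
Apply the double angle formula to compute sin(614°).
sin(614°) = 2 sin 307° cos 307° = -0.9613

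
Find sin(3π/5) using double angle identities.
sin(3π/5) = 2 sin 3π/10 cos 3π/10 = 0.9511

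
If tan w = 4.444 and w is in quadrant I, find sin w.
sin w = 0.9756 (using tan²w + 1 = sec²w)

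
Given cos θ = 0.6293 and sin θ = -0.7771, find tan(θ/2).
tan(θ/2) = sin θ / (1 + cos θ) = -0.477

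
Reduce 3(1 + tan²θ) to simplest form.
3(1 + tan²θ) = 3(sec²θ) (using Pythagorean identity)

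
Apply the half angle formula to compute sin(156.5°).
sin(156.5°) = √((1 - cos 313°)/2) = 0.3987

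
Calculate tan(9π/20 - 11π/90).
tan(9π/20 - 11π/90) = (tan 9π/20 - tan 11π/90)/(1 + tan 9π/20 tan 11π/90) = 1.664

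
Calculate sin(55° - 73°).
sin(55° - 73°) = sin 55° cos 73° - cos 55° sin 73° = -0.309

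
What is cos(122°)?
cos(122°) = -0.5299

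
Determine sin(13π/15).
sin(13π/15) = 0.4067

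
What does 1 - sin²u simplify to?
1 - sin²u = cos²u (using Pythagorean identity)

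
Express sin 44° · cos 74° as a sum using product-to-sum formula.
sin 44° cos 74° = (1/2)[sin(44°+74°) + sin(44°-74°)]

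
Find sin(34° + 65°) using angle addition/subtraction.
sin(34° + 65°) = sin 34° cos 65° + cos 34° sin 65° = 0.9877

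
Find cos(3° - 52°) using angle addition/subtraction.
cos(3° - 52°) = cos 3° cos 52° + sin 3° sin 52° = 0.6561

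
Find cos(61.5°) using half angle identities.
cos(61.5°) = √((1 + cos 123°)/2) = 0.4772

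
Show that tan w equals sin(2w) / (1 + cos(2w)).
RHS = 2 sin w cos w / (2cos²w) = sin w/cos w = tan w = LHS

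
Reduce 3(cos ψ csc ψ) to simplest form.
3(cos ψ csc ψ) = 3(cot ψ) (using Reciprocal + quotient)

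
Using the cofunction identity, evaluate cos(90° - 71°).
cos(90° - 71°) = sin(71°) = 0.9455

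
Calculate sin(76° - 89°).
sin(76° - 89°) = sin 76° cos 89° - cos 76° sin 89° = -0.225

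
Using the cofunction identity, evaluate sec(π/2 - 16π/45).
sec(π/2 - 16π/45) = csc(16π/45) = 1.113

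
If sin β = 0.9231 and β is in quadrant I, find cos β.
cos β = 0.3846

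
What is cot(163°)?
cot(163°) = -3.271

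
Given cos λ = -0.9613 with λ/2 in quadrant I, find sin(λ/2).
sin(λ/2) = ±√((1 - cos λ)/2); positive since λ/2 ∈ QI, so sin(λ/2) = 0.9903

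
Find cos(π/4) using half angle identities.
cos(π/4) = √((1 + cos π/2)/2) = √2/2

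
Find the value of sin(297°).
sin(297°) = -0.891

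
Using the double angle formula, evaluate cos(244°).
cos(244°) = cos²122° - sin²122° = -0.4384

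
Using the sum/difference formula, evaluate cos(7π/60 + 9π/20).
cos(7π/60 + 9π/20) = cos 7π/60 cos 9π/20 - sin 7π/60 sin 9π/20 = -0.2079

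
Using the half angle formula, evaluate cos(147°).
cos(147°) = -√((1 + cos 294°)/2) = -0.8387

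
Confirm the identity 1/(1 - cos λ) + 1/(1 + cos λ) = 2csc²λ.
LHS = [(1 + cos λ) + (1 - cos λ)] / [(1 - cos λ)(1 + cos λ)] = 2/(1 - cos²λ) = 2/sin²λ = 2csc²λ = RHS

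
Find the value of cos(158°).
cos(158°) = -0.9272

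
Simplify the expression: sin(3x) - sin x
sin(3x) - sin x = 2 cos(2x) sin x (using Sum-to-product)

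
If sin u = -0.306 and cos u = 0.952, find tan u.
tan u = sin u / cos u = -0.3214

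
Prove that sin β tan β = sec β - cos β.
RHS = 1/cos β - cos β = (1 - cos²β)/cos β = sin²β/cos β = sin β · (sin β/cos β) = sin β tan β = LHS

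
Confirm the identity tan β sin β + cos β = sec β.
LHS = sin²β/cos β + cos β = (sin²β + cos²β)/cos β = 1/cos β = sec β = RHS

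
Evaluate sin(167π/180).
sin(167π/180) = 0.225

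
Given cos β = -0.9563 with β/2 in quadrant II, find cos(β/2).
cos(β/2) = ±√((1 + cos β)/2); negative since β/2 ∈ QII, so cos(β/2) = -0.1478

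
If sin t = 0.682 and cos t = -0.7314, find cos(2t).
cos(2t) = cos²t - sin²t = 0.06982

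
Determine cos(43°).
cos(43°) = 0.7314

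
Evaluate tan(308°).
tan(308°) = -1.28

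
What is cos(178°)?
cos(178°) = -0.9994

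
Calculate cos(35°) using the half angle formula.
cos(35°) = √((1 + cos 70°)/2) = 0.8192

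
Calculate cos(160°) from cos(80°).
cos(160°) = cos²80° - sin²80° = -0.9397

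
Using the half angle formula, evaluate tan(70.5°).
tan(70.5°) = sin 141° / (1 + cos 141°) = 2.824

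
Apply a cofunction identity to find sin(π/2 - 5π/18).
sin(π/2 - 5π/18) = cos(5π/18) = 0.6428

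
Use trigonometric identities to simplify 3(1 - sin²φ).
3(1 - sin²φ) = 3(cos²φ) (using Pythagorean identity)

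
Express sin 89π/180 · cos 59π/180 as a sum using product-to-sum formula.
sin 89π/180 cos 59π/180 = (1/2)[sin(89π/180+59π/180) + sin(89π/180-59π/180)]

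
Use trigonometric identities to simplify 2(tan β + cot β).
2(tan β + cot β) = 2(sec β csc β) (using Quotient identities)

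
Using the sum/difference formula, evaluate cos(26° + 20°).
cos(26° + 20°) = cos 26° cos 20° - sin 26° sin 20° = 0.6947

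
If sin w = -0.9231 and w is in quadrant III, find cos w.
cos w = -0.3846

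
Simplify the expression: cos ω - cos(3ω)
cos ω - cos(3ω) = 2 sin(2ω) sin ω (using Sum-to-product)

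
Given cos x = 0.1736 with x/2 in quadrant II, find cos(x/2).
cos(x/2) = ±√((1 + cos x)/2); negative since x/2 ∈ QII, so cos(x/2) = -0.766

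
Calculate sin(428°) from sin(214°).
sin(428°) = 2 sin 214° cos 214° = 0.9272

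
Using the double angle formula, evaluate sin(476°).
sin(476°) = 2 sin 238° cos 238° = 0.8988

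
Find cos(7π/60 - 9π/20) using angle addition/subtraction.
cos(7π/60 - 9π/20) = cos 7π/60 cos 9π/20 + sin 7π/60 sin 9π/20 = 1/2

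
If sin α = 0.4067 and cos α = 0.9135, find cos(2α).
cos(2α) = cos²α - sin²α = 0.6691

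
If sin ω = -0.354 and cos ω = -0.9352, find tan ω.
tan ω = sin ω / cos ω = 0.3785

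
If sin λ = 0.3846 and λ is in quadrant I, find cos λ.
cos λ = 0.9231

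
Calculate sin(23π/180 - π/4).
sin(23π/180 - π/4) = sin 23π/180 cos π/4 - cos 23π/180 sin π/4 = -0.3746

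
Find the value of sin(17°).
sin(17°) = 0.2924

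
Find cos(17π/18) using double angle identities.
cos(17π/18) = cos²17π/36 - sin²17π/36 = -0.9848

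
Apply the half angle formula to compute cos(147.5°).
cos(147.5°) = -√((1 + cos 295°)/2) = -0.8434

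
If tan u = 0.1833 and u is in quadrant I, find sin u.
sin u = 0.1803 (using tan²u + 1 = sec²u)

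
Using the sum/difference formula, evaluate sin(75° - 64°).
sin(75° - 64°) = sin 75° cos 64° - cos 75° sin 64° = 0.1908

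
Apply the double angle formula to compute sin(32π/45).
sin(32π/45) = 2 sin 16π/45 cos 16π/45 = 0.788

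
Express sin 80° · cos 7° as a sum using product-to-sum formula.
sin 80° cos 7° = (1/2)[sin(80°+7°) + sin(80°-7°)]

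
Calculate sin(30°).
sin(30°) = 1/2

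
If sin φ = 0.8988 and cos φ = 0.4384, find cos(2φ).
cos(2φ) = cos²φ - sin²φ = -0.6156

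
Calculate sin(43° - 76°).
sin(43° - 76°) = sin 43° cos 76° - cos 43° sin 76° = -0.5446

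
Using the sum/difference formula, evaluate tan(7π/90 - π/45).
tan(7π/90 - π/45) = (tan 7π/90 - tan π/45)/(1 + tan 7π/90 tan π/45) = 0.1763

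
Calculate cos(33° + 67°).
cos(33° + 67°) = cos 33° cos 67° - sin 33° sin 67° = -0.1736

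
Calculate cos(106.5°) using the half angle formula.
cos(106.5°) = -√((1 + cos 213°)/2) = -0.284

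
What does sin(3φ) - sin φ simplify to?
sin(3φ) - sin φ = 2 cos(2φ) sin φ (using Sum-to-product)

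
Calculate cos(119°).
cos(119°) = -0.4848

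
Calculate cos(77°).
cos(77°) = 0.225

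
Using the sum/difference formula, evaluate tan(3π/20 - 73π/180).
tan(3π/20 - 73π/180) = (tan 3π/20 - tan 73π/180)/(1 + tan 3π/20 tan 73π/180) = -1.036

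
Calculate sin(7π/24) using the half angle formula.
sin(7π/24) = √((1 - cos 7π/12)/2) = 0.7934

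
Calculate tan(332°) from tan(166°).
tan(332°) = 2 tan 166° / (1 - tan²166°) = -0.5317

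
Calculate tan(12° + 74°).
tan(12° + 74°) = (tan 12° + tan 74°)/(1 - tan 12° tan 74°) = 14.3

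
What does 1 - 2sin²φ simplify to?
1 - 2sin²φ = cos(2φ) (using Double angle)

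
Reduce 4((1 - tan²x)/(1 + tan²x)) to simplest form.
4((1 - tan²x)/(1 + tan²x)) = 4(cos(2x)) (using Double angle)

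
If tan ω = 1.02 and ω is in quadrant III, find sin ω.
sin ω = -0.7141 (using tan²ω + 1 = sec²ω)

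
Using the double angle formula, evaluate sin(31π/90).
sin(31π/90) = 2 sin 31π/180 cos 31π/180 = 0.8829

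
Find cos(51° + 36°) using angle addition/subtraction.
cos(51° + 36°) = cos 51° cos 36° - sin 51° sin 36° = 0.05234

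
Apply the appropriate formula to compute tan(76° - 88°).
tan(76° - 88°) = (tan 76° - tan 88°)/(1 + tan 76° tan 88°) = -0.2126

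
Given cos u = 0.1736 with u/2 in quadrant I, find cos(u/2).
cos(u/2) = ±√((1 + cos u)/2); positive since u/2 ∈ QI, so cos(u/2) = 0.766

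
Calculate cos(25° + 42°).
cos(25° + 42°) = cos 25° cos 42° - sin 25° sin 42° = 0.3907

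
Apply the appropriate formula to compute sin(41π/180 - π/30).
sin(41π/180 - π/30) = sin 41π/180 cos π/30 - cos 41π/180 sin π/30 = 0.5736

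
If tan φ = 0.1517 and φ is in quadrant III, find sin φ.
sin φ = -0.15 (using tan²φ + 1 = sec²φ)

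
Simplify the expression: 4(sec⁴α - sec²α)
4(sec⁴α - sec²α) = 4(tan⁴α + tan²α) (using Pythagorean)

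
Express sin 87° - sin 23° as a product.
sin 87° - sin 23° = 2 cos(55°) sin(32°)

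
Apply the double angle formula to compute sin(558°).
sin(558°) = 2 sin 279° cos 279° = -0.309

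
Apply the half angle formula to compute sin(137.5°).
sin(137.5°) = √((1 - cos 275°)/2) = 0.6756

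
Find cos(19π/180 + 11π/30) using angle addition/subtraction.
cos(19π/180 + 11π/30) = cos 19π/180 cos 11π/30 - sin 19π/180 sin 11π/30 = 0.08716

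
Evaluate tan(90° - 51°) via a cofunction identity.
tan(90° - 51°) = cot(51°) = 0.8098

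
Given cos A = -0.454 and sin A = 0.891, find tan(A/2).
tan(A/2) = sin A / (1 + cos A) = 1.632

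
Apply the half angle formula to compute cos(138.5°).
cos(138.5°) = -√((1 + cos 277°)/2) = -0.749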